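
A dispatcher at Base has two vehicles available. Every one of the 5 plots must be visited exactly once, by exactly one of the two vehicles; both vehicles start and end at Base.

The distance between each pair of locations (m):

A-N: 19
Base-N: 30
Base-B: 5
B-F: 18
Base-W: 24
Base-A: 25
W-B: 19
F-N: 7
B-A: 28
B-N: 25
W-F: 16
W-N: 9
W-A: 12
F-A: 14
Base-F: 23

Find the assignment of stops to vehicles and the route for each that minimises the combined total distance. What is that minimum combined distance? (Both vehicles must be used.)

86 m — the smallest possible combined total.

There are 2^4 − 1 = 15 ways to divide the 5 stops into two non-empty groups. For each, the best each vehicle can do is its own shortest tour through its group:
  {W} + {B, F, A, N}: 48 + 74 = 122
  {B} + {W, F, A, N}: 10 + 76 = 86
  {W, B} + {F, A, N}: 48 + 74 = 122
  {F} + {W, B, A, N}: 46 + 76 = 122
  {W, F} + {B, A, N}: 63 + 74 = 137
  {B, F} + {W, A, N}: 46 + 76 = 122
  … (15 splits in total)
Best: vehicle 1 Base → B → Base = 10; vehicle 2 Base → F → N → W → A → Base = 76; combined 86.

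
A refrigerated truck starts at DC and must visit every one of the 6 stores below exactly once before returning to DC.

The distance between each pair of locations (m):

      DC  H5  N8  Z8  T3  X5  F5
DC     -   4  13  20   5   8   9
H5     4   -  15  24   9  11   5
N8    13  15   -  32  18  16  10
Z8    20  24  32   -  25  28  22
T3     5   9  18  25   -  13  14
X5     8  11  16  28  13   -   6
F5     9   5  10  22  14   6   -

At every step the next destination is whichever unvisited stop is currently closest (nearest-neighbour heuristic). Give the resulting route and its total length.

Total distance 98 m via the nearest-neighbour route DC → H5 → F5 → X5 → T3 → N8 → Z8 → DC.

At DC the remaining stops are H5 4, T3 5, X5 8, F5 9, N8 13, Z8 20; go to H5.
At H5 the remaining stops are F5 5, T3 9, X5 11, N8 15, Z8 24; go to F5.
At F5 the remaining stops are X5 6, N8 10, T3 14, Z8 22; go to X5.
At X5 the remaining stops are T3 13, N8 16, Z8 28; go to T3.
At T3 the remaining stops are N8 18, Z8 25; go to N8.
At N8 the remaining stops are Z8 32; go to Z8.
Return Z8→DC: 20.
Total = 4 + 5 + 6 + 13 + 18 + 32 + 20 = 98.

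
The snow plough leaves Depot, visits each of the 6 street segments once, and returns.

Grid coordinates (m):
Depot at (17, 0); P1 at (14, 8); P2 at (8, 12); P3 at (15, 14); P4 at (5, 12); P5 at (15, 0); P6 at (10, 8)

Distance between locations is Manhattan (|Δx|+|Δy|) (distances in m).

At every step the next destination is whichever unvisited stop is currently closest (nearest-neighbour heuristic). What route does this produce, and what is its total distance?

52 m along Depot → P5 → P1 → P6 → P2 → P4 → P3 → Depot.

Depot → [P5:2 / P1:11 / P6:15 / P3:16 / P2:21 / P4:24] → P5 (2)
P5 → [P1:9 / P6:13 / P3:14 / P2:19 / P4:22] → P1 (9)
P1 → [P6:4 / P3:7 / P2:10 / P4:13] → P6 (4)
P6 → [P2:6 / P4:9 / P3:11] → P2 (6)
P2 → [P4:3 / P3:9] → P4 (3)
P4 → [P3:12] → P3 (12)
Return P3→Depot: 16.
Total = 2 + 9 + 4 + 6 + 3 + 12 + 16 = 52.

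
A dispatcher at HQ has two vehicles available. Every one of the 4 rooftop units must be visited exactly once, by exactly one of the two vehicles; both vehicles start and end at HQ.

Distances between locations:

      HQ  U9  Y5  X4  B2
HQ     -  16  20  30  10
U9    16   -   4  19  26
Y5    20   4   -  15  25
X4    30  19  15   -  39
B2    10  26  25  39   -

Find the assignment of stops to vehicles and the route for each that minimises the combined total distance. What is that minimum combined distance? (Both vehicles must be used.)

Minimum combined distance: 85.

There are 2^3 − 1 = 7 ways to divide the 4 stops into two non-empty groups. For each, the best each vehicle can do is its own shortest tour through its group:
  {U9} + {Y5, X4, B2}: 32 + 80 = 112
  {Y5} + {U9, X4, B2}: 40 + 84 = 124
  {U9, Y5} + {X4, B2}: 40 + 79 = 119
  {X4} + {U9, Y5, B2}: 60 + 55 = 115
  {U9, X4} + {Y5, B2}: 65 + 55 = 120
  {Y5, X4} + {U9, B2}: 65 + 52 = 117
  … (7 splits in total)
  {U9, Y5, X4} + {B2}: 65 + 20 = 85  ← best
Best: vehicle 1 HQ → U9 → Y5 → X4 → HQ = 65; vehicle 2 HQ → B2 → HQ = 20; combined 85.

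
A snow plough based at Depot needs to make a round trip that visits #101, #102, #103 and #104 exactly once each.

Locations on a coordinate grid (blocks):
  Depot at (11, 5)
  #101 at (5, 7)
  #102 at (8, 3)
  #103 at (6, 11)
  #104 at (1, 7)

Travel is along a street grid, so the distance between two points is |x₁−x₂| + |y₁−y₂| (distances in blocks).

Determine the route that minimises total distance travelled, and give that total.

There are 12 distinct closed tours to check (reversals are equivalent).
Depot-#101-#102-#103-#104-Depot: 8+7+10+9+12 = 46
Depot-#101-#102-#104-#103-Depot: 8+7+11+9+11 = 46
Depot-#101-#103-#102-#104-Depot: 8+5+10+11+12 = 46
Depot-#101-#103-#104-#102-Depot: 8+5+9+11+5 = 38
Depot-#101-#104-#102-#103-Depot: 8+4+11+10+11 = 44
Depot-#101-#104-#103-#102-Depot: 8+4+9+10+5 = 36
Depot-#102-#101-#103-#104-Depot: 5+7+5+9+12 = 38
Depot-#102-#101-#104-#103-Depot: 5+7+4+9+11 = 36
Depot-#102-#103-#101-#104-Depot: 5+10+5+4+12 = 36
Depot-#102-#104-#101-#103-Depot: 5+11+4+5+11 = 36
Depot-#103-#101-#102-#104-Depot: 11+5+7+11+12 = 46
Depot-#103-#102-#101-#104-Depot: 11+10+7+4+12 = 44
The minimum is 36.
One optimal route: Depot → #101 → #104 → #103 → #102 → Depot (or its reverse).

Minimum total distance: 36 blocks.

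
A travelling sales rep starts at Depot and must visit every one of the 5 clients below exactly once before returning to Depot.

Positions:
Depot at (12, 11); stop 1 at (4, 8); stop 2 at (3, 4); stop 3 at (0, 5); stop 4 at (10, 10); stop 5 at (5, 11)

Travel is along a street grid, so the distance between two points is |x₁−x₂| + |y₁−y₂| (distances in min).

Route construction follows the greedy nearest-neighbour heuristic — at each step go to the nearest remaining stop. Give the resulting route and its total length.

At Depot the remaining stops are stop 4 3, stop 5 7, stop 1 11, stop 2 16, stop 3 18; go to stop 4.
At stop 4 the remaining stops are stop 5 6, stop 1 8, stop 2 13, stop 3 15; go to stop 5.
At stop 5 the remaining stops are stop 1 4, stop 2 9, stop 3 11; go to stop 1.
At stop 1 the remaining stops are stop 2 5, stop 3 7; go to stop 2.
At stop 2 the remaining stops are stop 3 4; go to stop 3.
Return stop 3→Depot: 18.
Total = 3 + 6 + 4 + 5 + 4 + 18 = 40.

Nearest-neighbour total = 40 min; route Depot → stop 4 → stop 5 → stop 1 → stop 2 → stop 3 → Depot.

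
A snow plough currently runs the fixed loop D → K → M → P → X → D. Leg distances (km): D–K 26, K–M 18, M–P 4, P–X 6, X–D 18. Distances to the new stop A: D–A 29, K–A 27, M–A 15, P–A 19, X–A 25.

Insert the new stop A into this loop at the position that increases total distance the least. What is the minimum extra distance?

+24 km — insert A between K and M.

Insertion cost between consecutive stops i–j is d(i,A) + d(A,j) − d(i,j):
  between D and K: 29 + 27 − 26 = 30
  between K and M: 27 + 15 − 18 = 24
  between M and P: 15 + 19 − 4 = 30
  between P and X: 19 + 25 − 6 = 38
  between X and D: 25 + 29 − 18 = 36
Cheapest insertion is between K and M, adding 24.
New total = 72 + 24 = 96.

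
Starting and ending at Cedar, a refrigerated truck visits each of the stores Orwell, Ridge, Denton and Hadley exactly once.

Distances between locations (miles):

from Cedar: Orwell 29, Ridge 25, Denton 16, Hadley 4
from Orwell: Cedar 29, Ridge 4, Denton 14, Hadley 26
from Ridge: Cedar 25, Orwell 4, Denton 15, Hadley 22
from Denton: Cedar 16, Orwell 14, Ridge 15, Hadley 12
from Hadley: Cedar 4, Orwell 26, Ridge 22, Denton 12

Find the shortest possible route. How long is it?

With 4 stops there are 4!/2 = 12 distinct round trips (a route and its reverse cost the same).
Cedar - Orwell - Ridge - Denton - Hadley - Cedar: 29+4+15+12+4 = 64
Cedar - Orwell - Ridge - Hadley - Denton - Cedar: 29+4+22+12+16 = 83
Cedar - Orwell - Denton - Ridge - Hadley - Cedar: 29+14+15+22+4 = 84
Cedar - Orwell - Denton - Hadley - Ridge - Cedar: 29+14+12+22+25 = 102
Cedar - Orwell - Hadley - Ridge - Denton - Cedar: 29+26+22+15+16 = 108
Cedar - Orwell - Hadley - Denton - Ridge - Cedar: 29+26+12+15+25 = 107
Cedar - Ridge - Orwell - Denton - Hadley - Cedar: 25+4+14+12+4 = 59
Cedar - Ridge - Orwell - Hadley - Denton - Cedar: 25+4+26+12+16 = 83
Cedar - Ridge - Denton - Orwell - Hadley - Cedar: 25+15+14+26+4 = 84
Cedar - Ridge - Hadley - Orwell - Denton - Cedar: 25+22+26+14+16 = 103
Cedar - Denton - Orwell - Ridge - Hadley - Cedar: 16+14+4+22+4 = 60
Cedar - Denton - Ridge - Orwell - Hadley - Cedar: 16+15+4+26+4 = 65
The minimum is 59.
One optimal route: Cedar → Ridge → Orwell → Denton → Hadley → Cedar (or its reverse).

Shortest round trip = 59 miles.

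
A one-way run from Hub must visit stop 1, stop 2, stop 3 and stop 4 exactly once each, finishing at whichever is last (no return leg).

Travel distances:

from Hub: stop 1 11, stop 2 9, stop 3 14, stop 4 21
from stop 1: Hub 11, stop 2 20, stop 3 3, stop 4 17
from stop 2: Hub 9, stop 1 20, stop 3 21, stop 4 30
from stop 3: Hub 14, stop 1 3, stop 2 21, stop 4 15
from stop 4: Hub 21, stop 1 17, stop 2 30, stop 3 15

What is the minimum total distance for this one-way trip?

Minimum one-way distance = 47.

There are 4! = 24 possible orderings.
Hub - stop 1 - stop 2 - stop 3 - stop 4: 11+20+21+15 = 67
Hub - stop 1 - stop 2 - stop 4 - stop 3: 11+20+30+15 = 76
Hub - stop 1 - stop 3 - stop 2 - stop 4: 11+3+21+30 = 65
Hub - stop 1 - stop 3 - stop 4 - stop 2: 11+3+15+30 = 59
Hub - stop 1 - stop 4 - stop 2 - stop 3: 11+17+30+21 = 79
Hub - stop 1 - stop 4 - stop 3 - stop 2: 11+17+15+21 = 64
Hub - stop 2 - stop 1 - stop 3 - stop 4: 9+20+3+15 = 47
Hub - stop 2 - stop 1 - stop 4 - stop 3: 9+20+17+15 = 61
Hub - stop 2 - stop 3 - stop 1 - stop 4: 9+21+3+17 = 50
Hub - stop 2 - stop 3 - stop 4 - stop 1: 9+21+15+17 = 62
Hub - stop 2 - stop 4 - stop 1 - stop 3: 9+30+17+3 = 59
Hub - stop 2 - stop 4 - stop 3 - stop 1: 9+30+15+3 = 57
Hub - stop 3 - stop 1 - stop 2 - stop 4: 14+3+20+30 = 67
Hub - stop 3 - stop 1 - stop 4 - stop 2: 14+3+17+30 = 64
… (10 more)
The minimum is 47.
One shortest path: Hub → stop 2 → stop 1 → stop 3 → stop 4.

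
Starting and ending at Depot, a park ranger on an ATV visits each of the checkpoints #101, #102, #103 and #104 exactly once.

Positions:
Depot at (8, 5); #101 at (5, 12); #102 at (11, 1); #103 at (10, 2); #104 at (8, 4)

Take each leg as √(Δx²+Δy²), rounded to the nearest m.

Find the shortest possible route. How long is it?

With 4 stops there are 4!/2 = 12 distinct round trips (a route and its reverse cost the same).
Depot → #101 → #102 → #103 → #104 → Depot: 8+13+1+3+1 = 26
Depot → #101 → #102 → #104 → #103 → Depot: 8+13+4+3+4 = 32
Depot → #101 → #103 → #102 → #104 → Depot: 8+11+1+4+1 = 25
Depot → #101 → #103 → #104 → #102 → Depot: 8+11+3+4+5 = 31
Depot → #101 → #104 → #102 → #103 → Depot: 8+9+4+1+4 = 26
Depot → #101 → #104 → #103 → #102 → Depot: 8+9+3+1+5 = 26
Depot → #102 → #101 → #103 → #104 → Depot: 5+13+11+3+1 = 33
Depot → #102 → #101 → #104 → #103 → Depot: 5+13+9+3+4 = 34
Depot → #102 → #103 → #101 → #104 → Depot: 5+1+11+9+1 = 27
Depot → #102 → #104 → #101 → #103 → Depot: 5+4+9+11+4 = 33
Depot → #103 → #101 → #102 → #104 → Depot: 4+11+13+4+1 = 33
Depot → #103 → #102 → #101 → #104 → Depot: 4+1+13+9+1 = 28
The minimum is 25.
One optimal route: Depot → #101 → #103 → #102 → #104 → Depot (or its reverse).

25 m — the shortest possible round trip.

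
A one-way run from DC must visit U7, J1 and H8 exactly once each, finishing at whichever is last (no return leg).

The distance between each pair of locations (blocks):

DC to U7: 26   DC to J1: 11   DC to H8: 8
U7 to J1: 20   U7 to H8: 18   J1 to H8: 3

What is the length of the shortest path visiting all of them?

There are 3! = 6 possible orderings.
DC→U7→J1→H8: 26+20+3 = 49
DC→U7→H8→J1: 26+18+3 = 47
DC→J1→U7→H8: 11+20+18 = 49
DC→J1→H8→U7: 11+3+18 = 32
DC→H8→U7→J1: 8+18+20 = 46
DC→H8→J1→U7: 8+3+20 = 31
The minimum is 31.
One shortest path: DC → H8 → J1 → U7.

Minimum one-way distance = 31 blocks.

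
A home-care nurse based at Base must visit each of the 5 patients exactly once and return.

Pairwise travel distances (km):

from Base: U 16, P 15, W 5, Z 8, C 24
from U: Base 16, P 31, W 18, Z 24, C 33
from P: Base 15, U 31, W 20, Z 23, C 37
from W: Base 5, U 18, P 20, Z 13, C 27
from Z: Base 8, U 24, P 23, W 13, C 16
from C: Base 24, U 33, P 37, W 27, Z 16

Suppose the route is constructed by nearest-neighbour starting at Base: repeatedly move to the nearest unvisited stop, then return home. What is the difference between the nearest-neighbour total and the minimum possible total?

From Base: W=5, Z=8, P=15, U=16, C=24 → choose W (5).
From W: Z=13, U=18, P=20, C=27 → choose Z (13).
From Z: C=16, P=23, U=24 → choose C (16).
From C: U=33, P=37 → choose U (33).
From U: P=31 → choose P (31).
NN route Base → W → Z → C → U → P → Base costs 113.
Optimal: Base → P → W → U → C → Z → Base costs 110 (by enumerating all 60 distinct tours).
Excess = 113 − 110 = 3.

The nearest-neighbour route is 3 km longer than optimal.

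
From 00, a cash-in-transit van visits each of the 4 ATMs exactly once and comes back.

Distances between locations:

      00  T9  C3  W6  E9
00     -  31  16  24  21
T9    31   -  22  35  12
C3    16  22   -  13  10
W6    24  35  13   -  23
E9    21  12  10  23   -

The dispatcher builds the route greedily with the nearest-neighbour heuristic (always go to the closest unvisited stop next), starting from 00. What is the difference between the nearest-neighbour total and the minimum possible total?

00: C3=16, E9=21, W6=24, T9=31 ⇒ C3
C3: E9=10, W6=13, T9=22 ⇒ E9
E9: T9=12, W6=23 ⇒ T9
T9: W6=35 ⇒ W6
NN route 00 → C3 → E9 → T9 → W6 → 00 costs 97.
Optimal: 00 → T9 → E9 → C3 → W6 → 00 costs 90 (by enumerating all 12 distinct tours).
Excess = 97 − 90 = 7.

7 longer than the optimal tour.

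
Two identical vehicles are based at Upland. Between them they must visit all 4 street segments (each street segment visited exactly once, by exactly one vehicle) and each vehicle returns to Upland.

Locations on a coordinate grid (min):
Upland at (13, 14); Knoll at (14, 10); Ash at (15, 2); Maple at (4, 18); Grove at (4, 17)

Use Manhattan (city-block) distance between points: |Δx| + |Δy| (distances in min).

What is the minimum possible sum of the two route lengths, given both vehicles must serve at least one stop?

There are 2^3 − 1 = 7 ways to divide the 4 stops into two non-empty groups. For each, the best each vehicle can do is its own shortest tour through its group:
  {Knoll} + {Ash, Maple, Grove}: 10 + 54 = 64
  {Ash} + {Knoll, Maple, Grove}: 28 + 36 = 64
  {Knoll, Ash} + {Maple, Grove}: 28 + 26 = 54
  {Maple} + {Knoll, Ash, Grove}: 26 + 52 = 78
  {Knoll, Maple} + {Ash, Grove}: 36 + 52 = 88
  {Ash, Maple} + {Knoll, Grove}: 54 + 34 = 88
  … (7 splits in total)
Best: vehicle 1 Upland → Knoll → Ash → Upland = 28; vehicle 2 Upland → Maple → Grove → Upland = 26; combined 54.

Minimum combined distance: 54 min.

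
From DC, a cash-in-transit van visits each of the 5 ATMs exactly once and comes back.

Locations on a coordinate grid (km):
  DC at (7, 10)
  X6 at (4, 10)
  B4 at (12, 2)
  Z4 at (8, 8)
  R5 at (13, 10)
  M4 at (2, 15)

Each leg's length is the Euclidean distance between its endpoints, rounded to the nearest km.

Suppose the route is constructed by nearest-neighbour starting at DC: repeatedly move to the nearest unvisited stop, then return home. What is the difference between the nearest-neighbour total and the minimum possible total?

Excess over optimum: 3 km.

DC: Z4=2, X6=3, R5=6, M4=7, B4=9 ⇒ Z4
Z4: X6=4, R5=5, B4=7, M4=9 ⇒ X6
X6: M4=5, R5=9, B4=11 ⇒ M4
M4: R5=12, B4=16 ⇒ R5
R5: B4=8 ⇒ B4
NN route DC → Z4 → X6 → M4 → R5 → B4 → DC costs 40.
Optimal: DC → X6 → M4 → R5 → B4 → Z4 → DC costs 37 (by enumerating all 60 distinct tours).
Excess = 40 − 37 = 3.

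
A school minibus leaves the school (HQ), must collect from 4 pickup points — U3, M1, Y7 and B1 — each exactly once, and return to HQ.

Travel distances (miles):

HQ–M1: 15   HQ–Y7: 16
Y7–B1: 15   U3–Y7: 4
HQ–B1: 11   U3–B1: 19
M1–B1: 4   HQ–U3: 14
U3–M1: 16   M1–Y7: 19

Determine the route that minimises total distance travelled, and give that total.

HQ→U3→M1→Y7→B1→HQ: 14+16+19+15+11 = 75
HQ→U3→M1→B1→Y7→HQ: 14+16+4+15+16 = 65
HQ→U3→Y7→M1→B1→HQ: 14+4+19+4+11 = 52
HQ→U3→Y7→B1→M1→HQ: 14+4+15+4+15 = 52
HQ→U3→B1→M1→Y7→HQ: 14+19+4+19+16 = 72
HQ→U3→B1→Y7→M1→HQ: 14+19+15+19+15 = 82
HQ→M1→U3→Y7→B1→HQ: 15+16+4+15+11 = 61
HQ→M1→U3→B1→Y7→HQ: 15+16+19+15+16 = 81
HQ→M1→Y7→U3→B1→HQ: 15+19+4+19+11 = 68
HQ→M1→B1→U3→Y7→HQ: 15+4+19+4+16 = 58
HQ→Y7→U3→M1→B1→HQ: 16+4+16+4+11 = 51
HQ→Y7→M1→U3→B1→HQ: 16+19+16+19+11 = 81
The minimum is 51.
One optimal route: HQ → Y7 → U3 → M1 → B1 → HQ (or its reverse).

Minimum total distance: 51 miles.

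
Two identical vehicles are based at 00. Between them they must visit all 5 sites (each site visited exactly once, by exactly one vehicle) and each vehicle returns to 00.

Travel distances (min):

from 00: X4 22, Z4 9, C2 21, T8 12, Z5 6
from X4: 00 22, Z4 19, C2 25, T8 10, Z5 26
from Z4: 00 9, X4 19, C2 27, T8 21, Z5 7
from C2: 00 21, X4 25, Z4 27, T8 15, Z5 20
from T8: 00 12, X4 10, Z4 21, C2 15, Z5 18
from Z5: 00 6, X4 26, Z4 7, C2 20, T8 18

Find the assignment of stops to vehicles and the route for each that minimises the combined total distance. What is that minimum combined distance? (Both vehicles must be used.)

Minimum combined distance: 86 min.

Try each way of splitting the stops between the two vehicles (each non-empty) and, for each split, find the best tour for each vehicle:
  {X4} + {Z4, C2, T8, Z5}: 44 + 63 = 107
  {Z4} + {X4, C2, T8, Z5}: 18 + 73 = 91
  {X4, Z4} + {C2, T8, Z5}: 50 + 53 = 103
  {C2} + {X4, Z4, T8, Z5}: 42 + 54 = 96
  {X4, C2} + {Z4, T8, Z5}: 68 + 46 = 114
  {Z4, C2} + {X4, T8, Z5}: 57 + 54 = 111
  … (15 splits in total)
  {X4, Z4, C2, T8} + {Z5}: 74 + 12 = 86  ← best
Best: vehicle 1 00 → Z4 → X4 → T8 → C2 → 00 = 74; vehicle 2 00 → Z5 → 00 = 12; combined 86.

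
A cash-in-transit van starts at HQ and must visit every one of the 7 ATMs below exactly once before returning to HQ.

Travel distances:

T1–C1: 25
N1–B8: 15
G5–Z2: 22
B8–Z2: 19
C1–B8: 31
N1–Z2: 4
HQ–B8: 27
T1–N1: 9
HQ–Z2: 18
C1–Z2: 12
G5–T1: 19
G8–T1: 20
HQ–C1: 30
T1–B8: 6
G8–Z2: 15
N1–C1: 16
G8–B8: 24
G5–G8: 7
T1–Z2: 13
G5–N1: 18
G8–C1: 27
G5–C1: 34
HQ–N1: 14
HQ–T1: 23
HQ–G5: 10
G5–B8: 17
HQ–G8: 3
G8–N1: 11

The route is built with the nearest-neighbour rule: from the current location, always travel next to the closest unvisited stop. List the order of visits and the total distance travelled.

88 along HQ → G8 → G5 → B8 → T1 → N1 → Z2 → C1 → HQ.

HQ → [G8:3 / G5:10 / N1:14 / Z2:18 / T1:23 / B8:27 / C1:30] → G8 (3)
G8 → [G5:7 / N1:11 / Z2:15 / T1:20 / B8:24 / C1:27] → G5 (7)
G5 → [B8:17 / N1:18 / T1:19 / Z2:22 / C1:34] → B8 (17)
B8 → [T1:6 / N1:15 / Z2:19 / C1:31] → T1 (6)
T1 → [N1:9 / Z2:13 / C1:25] → N1 (9)
N1 → [Z2:4 / C1:16] → Z2 (4)
Z2 → [C1:12] → C1 (12)
Return C1→HQ: 30.
Total = 3 + 7 + 17 + 6 + 9 + 4 + 12 + 30 = 88.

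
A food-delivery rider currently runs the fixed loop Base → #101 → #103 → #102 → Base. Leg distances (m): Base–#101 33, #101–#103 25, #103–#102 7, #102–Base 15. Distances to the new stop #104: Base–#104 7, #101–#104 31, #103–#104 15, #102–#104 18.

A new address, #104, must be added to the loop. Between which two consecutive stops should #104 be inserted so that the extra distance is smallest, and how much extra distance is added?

Adding 5 m by placing #104 on the Base–#101 leg.

Insertion cost between consecutive stops i–j is d(i,#104) + d(#104,j) − d(i,j):
  between Base and #101: 7 + 31 − 33 = 5
  between #101 and #103: 31 + 15 − 25 = 21
  between #103 and #102: 15 + 18 − 7 = 26
  between #102 and Base: 18 + 7 − 15 = 10
Cheapest insertion is between Base and #101, adding 5.
New total = 80 + 5 = 85.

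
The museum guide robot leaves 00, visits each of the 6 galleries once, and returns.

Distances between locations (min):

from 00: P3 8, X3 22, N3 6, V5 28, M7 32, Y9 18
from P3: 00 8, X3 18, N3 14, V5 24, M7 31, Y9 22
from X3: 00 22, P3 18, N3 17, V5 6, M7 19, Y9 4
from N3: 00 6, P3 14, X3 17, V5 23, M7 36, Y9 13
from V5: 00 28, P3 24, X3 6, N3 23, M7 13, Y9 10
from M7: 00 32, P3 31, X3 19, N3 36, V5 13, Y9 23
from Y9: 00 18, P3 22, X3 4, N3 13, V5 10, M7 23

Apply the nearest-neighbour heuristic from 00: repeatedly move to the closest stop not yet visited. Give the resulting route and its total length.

81 min along 00 → N3 → Y9 → X3 → V5 → M7 → P3 → 00.

At 00 the remaining stops are N3 6, P3 8, Y9 18, X3 22, V5 28, M7 32; go to N3.
At N3 the remaining stops are Y9 13, P3 14, X3 17, V5 23, M7 36; go to Y9.
At Y9 the remaining stops are X3 4, V5 10, P3 22, M7 23; go to X3.
At X3 the remaining stops are V5 6, P3 18, M7 19; go to V5.
At V5 the remaining stops are M7 13, P3 24; go to M7.
At M7 the remaining stops are P3 31; go to P3.
Return P3→00: 8.
Total = 6 + 13 + 4 + 6 + 13 + 31 + 8 = 81.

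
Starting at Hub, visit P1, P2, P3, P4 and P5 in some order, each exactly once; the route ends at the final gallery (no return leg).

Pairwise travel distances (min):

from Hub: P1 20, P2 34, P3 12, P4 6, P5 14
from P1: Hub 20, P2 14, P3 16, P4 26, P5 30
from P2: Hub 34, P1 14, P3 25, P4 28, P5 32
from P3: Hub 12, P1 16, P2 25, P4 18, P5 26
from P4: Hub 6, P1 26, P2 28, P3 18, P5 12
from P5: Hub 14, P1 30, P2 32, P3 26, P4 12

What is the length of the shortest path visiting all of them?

Minimum one-way distance = 74 min.

There are 5! = 120 possible orderings.
Hub - P1 - P2 - P3 - P4 - P5: 20+14+25+18+12 = 89
Hub - P1 - P2 - P3 - P5 - P4: 20+14+25+26+12 = 97
Hub - P1 - P2 - P4 - P3 - P5: 20+14+28+18+26 = 106
Hub - P1 - P2 - P4 - P5 - P3: 20+14+28+12+26 = 100
Hub - P1 - P2 - P5 - P3 - P4: 20+14+32+26+18 = 110
Hub - P1 - P2 - P5 - P4 - P3: 20+14+32+12+18 = 96
Hub - P1 - P3 - P2 - P4 - P5: 20+16+25+28+12 = 101
Hub - P1 - P3 - P2 - P5 - P4: 20+16+25+32+12 = 105
Hub - P1 - P3 - P4 - P2 - P5: 20+16+18+28+32 = 114
Hub - P1 - P3 - P4 - P5 - P2: 20+16+18+12+32 = 98
Hub - P1 - P3 - P5 - P2 - P4: 20+16+26+32+28 = 122
Hub - P1 - P3 - P5 - P4 - P2: 20+16+26+12+28 = 102
Hub - P1 - P4 - P2 - P3 - P5: 20+26+28+25+26 = 125
Hub - P1 - P4 - P2 - P5 - P3: 20+26+28+32+26 = 132
… (106 more)
Hub - P4 - P5 - P3 - P1 - P2: 6+12+26+16+14 = 74  ← best
The minimum is 74.
One shortest path: Hub → P4 → P5 → P3 → P1 → P2.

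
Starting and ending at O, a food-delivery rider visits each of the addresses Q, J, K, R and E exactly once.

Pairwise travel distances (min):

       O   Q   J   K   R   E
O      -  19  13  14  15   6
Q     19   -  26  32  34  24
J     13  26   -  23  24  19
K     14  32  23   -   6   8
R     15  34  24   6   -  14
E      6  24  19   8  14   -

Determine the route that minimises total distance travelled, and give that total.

Minimum total distance: 89 min.

O→Q→J→K→R→E→O: 19+26+23+6+14+6 = 94
O→Q→J→K→E→R→O: 19+26+23+8+14+15 = 105
O→Q→J→R→K→E→O: 19+26+24+6+8+6 = 89
O→Q→J→R→E→K→O: 19+26+24+14+8+14 = 105
O→Q→J→E→K→R→O: 19+26+19+8+6+15 = 93
O→Q→J→E→R→K→O: 19+26+19+14+6+14 = 98
O→Q→K→J→R→E→O: 19+32+23+24+14+6 = 118
O→Q→K→J→E→R→O: 19+32+23+19+14+15 = 122
O→Q→K→R→J→E→O: 19+32+6+24+19+6 = 106
O→Q→K→R→E→J→O: 19+32+6+14+19+13 = 103
O→Q→K→E→J→R→O: 19+32+8+19+24+15 = 117
O→Q→K→E→R→J→O: 19+32+8+14+24+13 = 110
O→Q→R→J→K→E→O: 19+34+24+23+8+6 = 114
O→Q→R→J→E→K→O: 19+34+24+19+8+14 = 118
… (46 more)
The minimum is 89.
One optimal route: O → Q → J → R → K → E → O (or its reverse).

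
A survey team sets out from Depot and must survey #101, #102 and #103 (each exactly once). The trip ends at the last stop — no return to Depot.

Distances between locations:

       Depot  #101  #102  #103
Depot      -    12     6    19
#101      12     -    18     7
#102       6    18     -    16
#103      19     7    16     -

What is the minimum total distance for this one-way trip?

Shortest open route: 29.

There are 3! = 6 possible orderings.
Depot → #101 → #102 → #103: 12+18+16 = 46
Depot → #101 → #103 → #102: 12+7+16 = 35
Depot → #102 → #101 → #103: 6+18+7 = 31
Depot → #102 → #103 → #101: 6+16+7 = 29
Depot → #103 → #101 → #102: 19+7+18 = 44
Depot → #103 → #102 → #101: 19+16+18 = 53
The minimum is 29.
One shortest path: Depot → #102 → #103 → #101.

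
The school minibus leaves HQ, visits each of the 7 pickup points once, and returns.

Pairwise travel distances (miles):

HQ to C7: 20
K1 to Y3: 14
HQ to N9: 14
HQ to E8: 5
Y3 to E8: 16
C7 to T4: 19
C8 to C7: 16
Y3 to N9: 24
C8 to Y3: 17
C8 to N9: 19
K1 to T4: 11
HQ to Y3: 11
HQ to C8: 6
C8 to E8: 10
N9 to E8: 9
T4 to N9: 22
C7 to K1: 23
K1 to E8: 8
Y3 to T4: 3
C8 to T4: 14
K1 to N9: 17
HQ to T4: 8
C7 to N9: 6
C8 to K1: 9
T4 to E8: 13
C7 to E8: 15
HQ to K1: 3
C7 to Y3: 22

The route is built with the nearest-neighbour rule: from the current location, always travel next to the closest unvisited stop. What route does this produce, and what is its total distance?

70 miles along HQ → K1 → E8 → N9 → C7 → C8 → T4 → Y3 → HQ.

HQ → [K1:3 / E8:5 / C8:6 / T4:8 / Y3:11 / N9:14 / C7:20] → K1 (3)
K1 → [E8:8 / C8:9 / T4:11 / Y3:14 / N9:17 / C7:23] → E8 (8)
E8 → [N9:9 / C8:10 / T4:13 / C7:15 / Y3:16] → N9 (9)
N9 → [C7:6 / C8:19 / T4:22 / Y3:24] → C7 (6)
C7 → [C8:16 / T4:19 / Y3:22] → C8 (16)
C8 → [T4:14 / Y3:17] → T4 (14)
T4 → [Y3:3] → Y3 (3)
Return Y3→HQ: 11.
Total = 3 + 8 + 9 + 6 + 16 + 14 + 3 + 11 = 70.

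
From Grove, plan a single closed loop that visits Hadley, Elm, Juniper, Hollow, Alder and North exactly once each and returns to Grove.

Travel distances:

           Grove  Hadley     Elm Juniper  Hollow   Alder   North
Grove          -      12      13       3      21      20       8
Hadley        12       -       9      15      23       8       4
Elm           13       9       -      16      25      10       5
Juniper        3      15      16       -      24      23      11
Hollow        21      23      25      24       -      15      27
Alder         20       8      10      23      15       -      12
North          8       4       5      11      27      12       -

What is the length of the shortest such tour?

Minimum total distance: 72.

Grove → Hadley → Elm → Juniper → Hollow → Alder → North → Grove: 12+9+16+24+15+12+8 = 96
Grove → Hadley → Elm → Juniper → Hollow → North → Alder → Grove: 12+9+16+24+27+12+20 = 120
Grove → Hadley → Elm → Juniper → Alder → Hollow → North → Grove: 12+9+16+23+15+27+8 = 110
Grove → Hadley → Elm → Juniper → Alder → North → Hollow → Grove: 12+9+16+23+12+27+21 = 120
Grove → Hadley → Elm → Juniper → North → Hollow → Alder → Grove: 12+9+16+11+27+15+20 = 110
Grove → Hadley → Elm → Juniper → North → Alder → Hollow → Grove: 12+9+16+11+12+15+21 = 96
Grove → Hadley → Elm → Hollow → Juniper → Alder → North → Grove: 12+9+25+24+23+12+8 = 113
Grove → Hadley → Elm → Hollow → Juniper → North → Alder → Grove: 12+9+25+24+11+12+20 = 113
… (352 more)
Grove → Elm → North → Hadley → Alder → Hollow → Juniper → Grove: 13+5+4+8+15+24+3 = 72  ← best
The minimum is 72.
One optimal route: Grove → Elm → North → Hadley → Alder → Hollow → Juniper → Grove (or its reverse).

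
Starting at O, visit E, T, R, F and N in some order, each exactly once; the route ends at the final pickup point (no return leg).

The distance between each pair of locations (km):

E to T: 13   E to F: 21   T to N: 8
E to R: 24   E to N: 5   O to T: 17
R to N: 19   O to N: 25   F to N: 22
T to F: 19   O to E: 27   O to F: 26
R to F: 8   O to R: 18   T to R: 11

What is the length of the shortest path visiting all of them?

There are 5! = 120 possible orderings.
O → E → T → R → F → N: 27+13+11+8+22 = 81
O → E → T → R → N → F: 27+13+11+19+22 = 92
O → E → T → F → R → N: 27+13+19+8+19 = 86
O → E → T → F → N → R: 27+13+19+22+19 = 100
O → E → T → N → R → F: 27+13+8+19+8 = 75
O → E → T → N → F → R: 27+13+8+22+8 = 78
O → E → R → T → F → N: 27+24+11+19+22 = 103
O → E → R → T → N → F: 27+24+11+8+22 = 92
O → E → R → F → T → N: 27+24+8+19+8 = 86
O → E → R → F → N → T: 27+24+8+22+8 = 89
O → E → R → N → T → F: 27+24+19+8+19 = 97
O → E → R → N → F → T: 27+24+19+22+19 = 111
O → E → F → T → R → N: 27+21+19+11+19 = 97
O → E → F → T → N → R: 27+21+19+8+19 = 94
… (106 more)
O → R → F → T → N → E: 18+8+19+8+5 = 58  ← best
The minimum is 58.
One shortest path: O → R → F → T → N → E.

58 km — the minimum one-way total.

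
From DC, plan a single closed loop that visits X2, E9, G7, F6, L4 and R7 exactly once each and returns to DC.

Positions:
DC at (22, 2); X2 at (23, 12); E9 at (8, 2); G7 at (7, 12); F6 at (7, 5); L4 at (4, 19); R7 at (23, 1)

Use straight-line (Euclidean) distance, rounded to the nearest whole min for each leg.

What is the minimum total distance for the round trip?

Minimum total distance: 64 min.

With 6 stops there are 6!/2 = 360 distinct round trips (a route and its reverse cost the same).
DC-X2-E9-G7-F6-L4-R7-DC: 10+18+10+7+14+26+1 = 86
DC-X2-E9-G7-F6-R7-L4-DC: 10+18+10+7+16+26+25 = 112
DC-X2-E9-G7-L4-F6-R7-DC: 10+18+10+8+14+16+1 = 77
DC-X2-E9-G7-L4-R7-F6-DC: 10+18+10+8+26+16+15 = 103
DC-X2-E9-G7-R7-F6-L4-DC: 10+18+10+19+16+14+25 = 112
DC-X2-E9-G7-R7-L4-F6-DC: 10+18+10+19+26+14+15 = 112
DC-X2-E9-F6-G7-L4-R7-DC: 10+18+3+7+8+26+1 = 73
DC-X2-E9-F6-G7-R7-L4-DC: 10+18+3+7+19+26+25 = 108
… (352 more)
DC-X2-L4-G7-F6-E9-R7-DC: 10+20+8+7+3+15+1 = 64  ← best
The minimum is 64.
One optimal route: DC → X2 → L4 → G7 → F6 → E9 → R7 → DC (or its reverse).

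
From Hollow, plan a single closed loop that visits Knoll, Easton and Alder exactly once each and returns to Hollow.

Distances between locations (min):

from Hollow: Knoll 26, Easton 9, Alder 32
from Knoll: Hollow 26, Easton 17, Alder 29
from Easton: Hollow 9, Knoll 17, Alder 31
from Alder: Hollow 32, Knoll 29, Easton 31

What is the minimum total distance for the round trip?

87 min — the shortest possible round trip.

With 3 stops there are 3!/2 = 3 distinct round trips (a route and its reverse cost the same).
Hollow - Knoll - Easton - Alder - Hollow: 26+17+31+32 = 106
Hollow - Knoll - Alder - Easton - Hollow: 26+29+31+9 = 95
Hollow - Easton - Knoll - Alder - Hollow: 9+17+29+32 = 87
The minimum is 87.
One optimal route: Hollow → Easton → Knoll → Alder → Hollow (or its reverse).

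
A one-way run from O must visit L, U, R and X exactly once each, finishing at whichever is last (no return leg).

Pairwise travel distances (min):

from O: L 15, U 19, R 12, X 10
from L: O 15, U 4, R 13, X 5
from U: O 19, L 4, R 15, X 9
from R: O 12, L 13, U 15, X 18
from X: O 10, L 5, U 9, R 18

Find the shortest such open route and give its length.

Shortest open route: 34 min.

There are 4! = 24 possible orderings.
O→L→U→R→X: 15+4+15+18 = 52
O→L→U→X→R: 15+4+9+18 = 46
O→L→R→U→X: 15+13+15+9 = 52
O→L→R→X→U: 15+13+18+9 = 55
O→L→X→U→R: 15+5+9+15 = 44
O→L→X→R→U: 15+5+18+15 = 53
O→U→L→R→X: 19+4+13+18 = 54
O→U→L→X→R: 19+4+5+18 = 46
O→U→R→L→X: 19+15+13+5 = 52
O→U→R→X→L: 19+15+18+5 = 57
O→U→X→L→R: 19+9+5+13 = 46
O→U→X→R→L: 19+9+18+13 = 59
O→R→L→U→X: 12+13+4+9 = 38
O→R→L→X→U: 12+13+5+9 = 39
… (10 more)
O→X→L→U→R: 10+5+4+15 = 34  ← best
The minimum is 34.
One shortest path: O → X → L → U → R.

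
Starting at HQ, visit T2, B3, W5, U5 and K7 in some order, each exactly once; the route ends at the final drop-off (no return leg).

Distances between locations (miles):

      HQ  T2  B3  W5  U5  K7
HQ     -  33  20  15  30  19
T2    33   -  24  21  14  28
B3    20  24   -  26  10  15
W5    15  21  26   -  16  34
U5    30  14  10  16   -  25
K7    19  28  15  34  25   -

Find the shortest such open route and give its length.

There are 5! = 120 possible orderings.
HQ - T2 - B3 - W5 - U5 - K7: 33+24+26+16+25 = 124
HQ - T2 - B3 - W5 - K7 - U5: 33+24+26+34+25 = 142
HQ - T2 - B3 - U5 - W5 - K7: 33+24+10+16+34 = 117
HQ - T2 - B3 - U5 - K7 - W5: 33+24+10+25+34 = 126
HQ - T2 - B3 - K7 - W5 - U5: 33+24+15+34+16 = 122
HQ - T2 - B3 - K7 - U5 - W5: 33+24+15+25+16 = 113
HQ - T2 - W5 - B3 - U5 - K7: 33+21+26+10+25 = 115
HQ - T2 - W5 - B3 - K7 - U5: 33+21+26+15+25 = 120
HQ - T2 - W5 - U5 - B3 - K7: 33+21+16+10+15 = 95
HQ - T2 - W5 - U5 - K7 - B3: 33+21+16+25+15 = 110
HQ - T2 - W5 - K7 - B3 - U5: 33+21+34+15+10 = 113
HQ - T2 - W5 - K7 - U5 - B3: 33+21+34+25+10 = 123
HQ - T2 - U5 - B3 - W5 - K7: 33+14+10+26+34 = 117
HQ - T2 - U5 - B3 - K7 - W5: 33+14+10+15+34 = 106
… (106 more)
HQ - W5 - T2 - U5 - B3 - K7: 15+21+14+10+15 = 75  ← best
The minimum is 75.
One shortest path: HQ → W5 → T2 → U5 → B3 → K7.

75 miles — the minimum one-way total.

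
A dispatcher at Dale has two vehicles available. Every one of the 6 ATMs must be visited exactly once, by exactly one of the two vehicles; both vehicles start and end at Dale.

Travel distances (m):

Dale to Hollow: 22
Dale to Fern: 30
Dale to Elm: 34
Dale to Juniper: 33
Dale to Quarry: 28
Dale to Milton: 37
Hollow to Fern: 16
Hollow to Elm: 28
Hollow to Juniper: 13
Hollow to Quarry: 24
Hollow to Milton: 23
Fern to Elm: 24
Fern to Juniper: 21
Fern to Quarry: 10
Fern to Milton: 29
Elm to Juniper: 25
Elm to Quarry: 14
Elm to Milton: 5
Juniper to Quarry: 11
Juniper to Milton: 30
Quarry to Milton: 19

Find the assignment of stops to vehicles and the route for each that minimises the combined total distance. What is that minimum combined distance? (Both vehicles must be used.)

There are 2^5 − 1 = 31 ways to divide the 6 stops into two non-empty groups. For each, the best each vehicle can do is its own shortest tour through its group:
  {Hollow} + {Fern, Elm, Juniper, Quarry, Milton}: 44 + 118 = 162
  {Fern} + {Hollow, Elm, Juniper, Quarry, Milton}: 60 + 102 = 162
  {Hollow, Fern} + {Elm, Juniper, Quarry, Milton}: 68 + 100 = 168
  {Elm} + {Hollow, Fern, Juniper, Quarry, Milton}: 68 + 122 = 190
  {Hollow, Elm} + {Fern, Juniper, Quarry, Milton}: 84 + 118 = 202
  {Fern, Elm} + {Hollow, Juniper, Quarry, Milton}: 88 + 102 = 190
  … (31 splits in total)
Best: vehicle 1 Dale → Hollow → Dale = 44; vehicle 2 Dale → Fern → Juniper → Quarry → Elm → Milton → Dale = 118; combined 162.

Minimum combined distance: 162 m.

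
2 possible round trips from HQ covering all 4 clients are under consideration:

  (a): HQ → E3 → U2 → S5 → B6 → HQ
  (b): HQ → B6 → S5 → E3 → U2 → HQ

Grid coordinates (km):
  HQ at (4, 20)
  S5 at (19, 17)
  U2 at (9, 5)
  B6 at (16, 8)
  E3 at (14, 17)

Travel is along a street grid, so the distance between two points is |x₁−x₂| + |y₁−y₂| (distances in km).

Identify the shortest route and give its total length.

78 km — (b) is the shortest.

(a): 13 + 17 + 22 + 12 + 24 = 88
(b): 24 + 12 + 5 + 17 + 20 = 78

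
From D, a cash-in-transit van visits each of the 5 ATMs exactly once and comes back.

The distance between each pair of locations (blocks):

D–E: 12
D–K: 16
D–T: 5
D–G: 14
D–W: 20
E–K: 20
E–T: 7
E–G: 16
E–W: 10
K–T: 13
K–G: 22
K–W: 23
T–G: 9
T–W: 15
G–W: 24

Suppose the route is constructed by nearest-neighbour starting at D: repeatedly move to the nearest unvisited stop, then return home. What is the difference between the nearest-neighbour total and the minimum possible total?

From D: T=5, E=12, G=14, K=16, W=20 → choose T (5).
From T: E=7, G=9, K=13, W=15 → choose E (7).
From E: W=10, G=16, K=20 → choose W (10).
From W: K=23, G=24 → choose K (23).
From K: G=22 → choose G (22).
NN route D → T → E → W → K → G → D costs 81.
Optimal: D → K → W → E → T → G → D costs 79 (by enumerating all 60 distinct tours).
Excess = 81 − 79 = 2.

Excess over optimum: 2 blocks.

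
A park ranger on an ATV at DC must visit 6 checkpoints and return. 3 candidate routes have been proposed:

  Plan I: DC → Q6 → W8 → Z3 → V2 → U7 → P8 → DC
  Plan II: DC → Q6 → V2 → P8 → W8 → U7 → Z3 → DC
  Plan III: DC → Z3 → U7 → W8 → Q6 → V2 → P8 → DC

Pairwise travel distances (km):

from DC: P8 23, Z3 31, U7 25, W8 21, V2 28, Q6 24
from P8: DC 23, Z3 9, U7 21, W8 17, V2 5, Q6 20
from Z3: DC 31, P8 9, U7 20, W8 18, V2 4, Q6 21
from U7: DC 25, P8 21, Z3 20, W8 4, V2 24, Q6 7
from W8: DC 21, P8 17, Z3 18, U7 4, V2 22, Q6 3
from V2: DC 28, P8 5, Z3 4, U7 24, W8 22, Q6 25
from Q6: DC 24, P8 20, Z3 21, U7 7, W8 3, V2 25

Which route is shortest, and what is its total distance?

Plan I: 24 + 3 + 18 + 4 + 24 + 21 + 23 = 117
Plan II: 24 + 25 + 5 + 17 + 4 + 20 + 31 = 126
Plan III: 31 + 20 + 4 + 3 + 25 + 5 + 23 = 111

Shortest is Plan III, total 111 km.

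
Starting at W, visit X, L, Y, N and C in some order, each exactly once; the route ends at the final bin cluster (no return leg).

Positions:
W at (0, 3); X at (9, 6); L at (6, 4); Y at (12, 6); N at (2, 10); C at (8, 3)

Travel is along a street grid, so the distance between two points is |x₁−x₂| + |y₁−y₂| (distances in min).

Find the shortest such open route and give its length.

There are 5! = 120 possible orderings.
W → X → L → Y → N → C: 12+5+8+14+13 = 52
W → X → L → Y → C → N: 12+5+8+7+13 = 45
W → X → L → N → Y → C: 12+5+10+14+7 = 48
W → X → L → N → C → Y: 12+5+10+13+7 = 47
W → X → L → C → Y → N: 12+5+3+7+14 = 41
W → X → L → C → N → Y: 12+5+3+13+14 = 47
W → X → Y → L → N → C: 12+3+8+10+13 = 46
W → X → Y → L → C → N: 12+3+8+3+13 = 39
W → X → Y → N → L → C: 12+3+14+10+3 = 42
W → X → Y → N → C → L: 12+3+14+13+3 = 45
W → X → Y → C → L → N: 12+3+7+3+10 = 35
W → X → Y → C → N → L: 12+3+7+13+10 = 45
W → X → N → L → Y → C: 12+11+10+8+7 = 48
W → X → N → L → C → Y: 12+11+10+3+7 = 43
… (106 more)
W → N → L → C → X → Y: 9+10+3+4+3 = 29  ← best
The minimum is 29.
One shortest path: W → N → L → C → X → Y.

Shortest open route: 29 min.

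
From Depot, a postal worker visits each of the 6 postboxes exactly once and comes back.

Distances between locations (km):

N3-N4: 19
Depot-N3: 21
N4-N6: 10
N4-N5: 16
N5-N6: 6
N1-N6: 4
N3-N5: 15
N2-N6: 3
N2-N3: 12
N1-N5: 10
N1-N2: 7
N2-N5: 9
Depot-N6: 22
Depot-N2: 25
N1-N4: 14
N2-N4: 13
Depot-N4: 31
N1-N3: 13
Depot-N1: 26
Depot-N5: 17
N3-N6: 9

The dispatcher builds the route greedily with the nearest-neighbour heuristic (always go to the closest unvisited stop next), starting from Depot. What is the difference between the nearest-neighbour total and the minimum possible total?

9 km longer than the optimal tour.

From Depot: N5=17, N3=21, N6=22, N2=25, N1=26, N4=31 → choose N5 (17).
From N5: N6=6, N2=9, N1=10, N3=15, N4=16 → choose N6 (6).
From N6: N2=3, N1=4, N3=9, N4=10 → choose N2 (3).
From N2: N1=7, N3=12, N4=13 → choose N1 (7).
From N1: N3=13, N4=14 → choose N3 (13).
From N3: N4=19 → choose N4 (19).
NN route Depot → N5 → N6 → N2 → N1 → N3 → N4 → Depot costs 96.
Optimal: Depot → N3 → N1 → N2 → N4 → N6 → N5 → Depot costs 87 (by enumerating all 360 distinct tours).
Excess = 96 − 87 = 9.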